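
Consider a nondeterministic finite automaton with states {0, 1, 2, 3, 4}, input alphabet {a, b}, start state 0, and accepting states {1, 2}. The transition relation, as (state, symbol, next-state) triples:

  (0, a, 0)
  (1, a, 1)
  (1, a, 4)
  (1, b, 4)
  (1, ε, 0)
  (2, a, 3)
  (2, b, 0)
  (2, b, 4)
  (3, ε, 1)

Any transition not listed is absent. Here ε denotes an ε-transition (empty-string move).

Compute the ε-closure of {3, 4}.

Begin with {3, 4}.
ε-move 3 → 1; add 1.
ε-move 1 → 0; add 0.

{0, 1, 3, 4}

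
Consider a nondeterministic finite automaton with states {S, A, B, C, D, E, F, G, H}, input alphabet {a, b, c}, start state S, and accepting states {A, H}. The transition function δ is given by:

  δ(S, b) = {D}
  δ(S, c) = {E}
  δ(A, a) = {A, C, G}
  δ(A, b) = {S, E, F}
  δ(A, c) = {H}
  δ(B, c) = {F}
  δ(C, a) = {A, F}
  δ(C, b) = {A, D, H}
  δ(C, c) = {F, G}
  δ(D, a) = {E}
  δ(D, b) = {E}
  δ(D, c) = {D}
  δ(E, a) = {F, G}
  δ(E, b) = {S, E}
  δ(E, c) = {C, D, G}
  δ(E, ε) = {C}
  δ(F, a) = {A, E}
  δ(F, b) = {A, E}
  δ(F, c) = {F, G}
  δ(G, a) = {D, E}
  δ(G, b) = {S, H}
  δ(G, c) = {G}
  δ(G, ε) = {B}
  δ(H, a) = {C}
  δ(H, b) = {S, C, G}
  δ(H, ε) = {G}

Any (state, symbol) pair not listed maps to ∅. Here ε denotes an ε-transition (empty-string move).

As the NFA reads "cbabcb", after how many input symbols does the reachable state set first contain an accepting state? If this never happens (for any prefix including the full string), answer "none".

2

Start in {S}.
Read 'c': {S} → {C, E}.
Read 'b': {C, E} → {S, A, B, C, D, E, G, H}.
None of the earlier sets intersect F, but {S, A, B, C, D, E, G, H} does.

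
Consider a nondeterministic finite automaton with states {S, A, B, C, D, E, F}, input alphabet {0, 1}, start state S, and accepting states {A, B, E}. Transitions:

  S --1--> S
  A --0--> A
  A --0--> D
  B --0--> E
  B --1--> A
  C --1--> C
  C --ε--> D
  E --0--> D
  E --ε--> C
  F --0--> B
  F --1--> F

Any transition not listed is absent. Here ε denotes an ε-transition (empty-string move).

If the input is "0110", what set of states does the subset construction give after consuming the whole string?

∅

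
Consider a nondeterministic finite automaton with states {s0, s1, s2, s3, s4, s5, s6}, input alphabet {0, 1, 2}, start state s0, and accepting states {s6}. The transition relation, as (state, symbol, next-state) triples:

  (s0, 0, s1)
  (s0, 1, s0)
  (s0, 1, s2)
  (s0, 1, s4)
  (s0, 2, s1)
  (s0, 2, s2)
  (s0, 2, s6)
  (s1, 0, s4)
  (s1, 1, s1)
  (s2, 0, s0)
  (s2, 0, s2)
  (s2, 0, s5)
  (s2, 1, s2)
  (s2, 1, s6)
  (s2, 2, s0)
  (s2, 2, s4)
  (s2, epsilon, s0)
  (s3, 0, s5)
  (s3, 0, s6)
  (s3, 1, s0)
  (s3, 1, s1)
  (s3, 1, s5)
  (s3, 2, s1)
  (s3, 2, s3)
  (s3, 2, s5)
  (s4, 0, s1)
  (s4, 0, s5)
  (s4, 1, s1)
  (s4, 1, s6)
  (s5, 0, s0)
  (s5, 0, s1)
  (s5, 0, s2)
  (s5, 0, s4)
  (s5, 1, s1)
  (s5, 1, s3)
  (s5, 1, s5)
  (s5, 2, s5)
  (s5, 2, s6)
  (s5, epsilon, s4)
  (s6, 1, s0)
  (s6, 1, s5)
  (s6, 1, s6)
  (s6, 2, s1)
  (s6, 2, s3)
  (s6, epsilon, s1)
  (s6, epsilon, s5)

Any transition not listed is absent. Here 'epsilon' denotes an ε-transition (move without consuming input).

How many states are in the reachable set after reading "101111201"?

Start in {s0}.
Read '1': {s0} → {s0, s2, s4}.
Read '0': {s0, s2, s4} → {s0, s1, s2, s4, s5}.
Read '1': {s0, s1, s2, s4, s5} → {s0, s1, s2, s3, s4, s5, s6}.
Read '1': {s0, s1, s2, s3, s4, s5, s6} → {s0, s1, s2, s3, s4, s5, s6}.
Read '1': {s0, s1, s2, s3, s4, s5, s6} → {s0, s1, s2, s3, s4, s5, s6}.
Read '1': {s0, s1, s2, s3, s4, s5, s6} → {s0, s1, s2, s3, s4, s5, s6}.
Read '2': {s0, s1, s2, s3, s4, s5, s6} → {s0, s1, s2, s3, s4, s5, s6}.
Read '0': {s0, s1, s2, s3, s4, s5, s6} → {s0, s1, s2, s4, s5, s6}.
Read '1': {s0, s1, s2, s4, s5, s6} → {s0, s1, s2, s3, s4, s5, s6}.
That set has 7 states.

7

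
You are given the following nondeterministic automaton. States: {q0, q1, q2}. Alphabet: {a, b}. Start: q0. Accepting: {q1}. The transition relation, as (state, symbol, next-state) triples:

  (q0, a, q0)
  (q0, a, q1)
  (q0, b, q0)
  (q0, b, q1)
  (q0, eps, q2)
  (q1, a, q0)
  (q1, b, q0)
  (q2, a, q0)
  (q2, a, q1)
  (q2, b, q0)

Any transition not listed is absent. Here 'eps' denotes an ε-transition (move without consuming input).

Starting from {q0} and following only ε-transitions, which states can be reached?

{q0, q2}

Begin with {q0}.
ε-move q0 → q2; add q2.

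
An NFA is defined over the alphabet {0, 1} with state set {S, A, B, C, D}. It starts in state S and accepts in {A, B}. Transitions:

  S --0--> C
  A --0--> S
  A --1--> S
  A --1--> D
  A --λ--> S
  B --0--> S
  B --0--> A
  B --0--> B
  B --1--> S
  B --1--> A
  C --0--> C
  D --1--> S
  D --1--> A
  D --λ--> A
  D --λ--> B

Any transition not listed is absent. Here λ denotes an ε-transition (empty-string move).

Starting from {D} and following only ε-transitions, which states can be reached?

Begin with {D}.
ε-move D → A; add A.
ε-move D → B; add B.
ε-move A → S; add S.

{S, A, B, D}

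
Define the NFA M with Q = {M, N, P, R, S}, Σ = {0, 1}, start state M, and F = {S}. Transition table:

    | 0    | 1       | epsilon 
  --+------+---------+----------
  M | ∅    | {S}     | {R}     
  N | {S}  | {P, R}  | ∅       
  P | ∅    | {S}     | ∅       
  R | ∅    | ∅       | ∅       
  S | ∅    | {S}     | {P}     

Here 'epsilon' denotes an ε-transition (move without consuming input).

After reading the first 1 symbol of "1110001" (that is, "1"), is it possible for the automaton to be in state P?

Start: ε-closure({M}) = {M, R}.
Read '1': {M, R} → {P, S}.
State P is in {P, S}.

Yes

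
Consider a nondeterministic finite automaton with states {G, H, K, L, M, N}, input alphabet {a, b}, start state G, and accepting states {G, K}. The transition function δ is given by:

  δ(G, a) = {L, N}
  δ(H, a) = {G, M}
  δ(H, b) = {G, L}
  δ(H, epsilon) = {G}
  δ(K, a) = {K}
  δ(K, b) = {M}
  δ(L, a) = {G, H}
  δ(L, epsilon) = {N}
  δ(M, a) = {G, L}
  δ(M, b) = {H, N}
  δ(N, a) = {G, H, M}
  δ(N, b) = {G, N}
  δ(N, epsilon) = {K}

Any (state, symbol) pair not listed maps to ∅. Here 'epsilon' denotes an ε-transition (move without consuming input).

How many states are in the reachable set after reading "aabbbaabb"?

Start in {G}.
Read 'a': {G} → {K, L, N}.
Read 'a': {K, L, N} → {G, H, K, M}.
Read 'b': {G, H, K, M} → {G, H, K, L, M, N}.
Read 'b': {G, H, K, L, M, N} → {G, H, K, L, M, N}.
Read 'b': {G, H, K, L, M, N} → {G, H, K, L, M, N}.
Read 'a': {G, H, K, L, M, N} → {G, H, K, L, M, N}.
Read 'a': {G, H, K, L, M, N} → {G, H, K, L, M, N}.
Read 'b': {G, H, K, L, M, N} → {G, H, K, L, M, N}.
Read 'b': {G, H, K, L, M, N} → {G, H, K, L, M, N}.
That set has 6 states.

6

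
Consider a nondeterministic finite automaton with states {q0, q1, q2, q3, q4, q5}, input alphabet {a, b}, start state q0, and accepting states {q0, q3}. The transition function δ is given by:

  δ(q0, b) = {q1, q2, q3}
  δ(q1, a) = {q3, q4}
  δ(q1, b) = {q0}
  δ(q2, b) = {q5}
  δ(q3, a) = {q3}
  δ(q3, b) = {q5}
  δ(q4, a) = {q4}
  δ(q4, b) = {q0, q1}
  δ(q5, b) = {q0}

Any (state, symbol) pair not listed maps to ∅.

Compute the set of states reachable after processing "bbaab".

∅

Start in {q0}.
Read 'b': q0→{q1, q2, q3}; now {q1, q2, q3}.
Read 'b': q1→{q0}, q2→{q5}, q3→{q5}; now {q0, q5}.
Read 'a': q0→∅, q5→∅; now ∅.
The set is empty and remains empty for the remaining 2 symbols.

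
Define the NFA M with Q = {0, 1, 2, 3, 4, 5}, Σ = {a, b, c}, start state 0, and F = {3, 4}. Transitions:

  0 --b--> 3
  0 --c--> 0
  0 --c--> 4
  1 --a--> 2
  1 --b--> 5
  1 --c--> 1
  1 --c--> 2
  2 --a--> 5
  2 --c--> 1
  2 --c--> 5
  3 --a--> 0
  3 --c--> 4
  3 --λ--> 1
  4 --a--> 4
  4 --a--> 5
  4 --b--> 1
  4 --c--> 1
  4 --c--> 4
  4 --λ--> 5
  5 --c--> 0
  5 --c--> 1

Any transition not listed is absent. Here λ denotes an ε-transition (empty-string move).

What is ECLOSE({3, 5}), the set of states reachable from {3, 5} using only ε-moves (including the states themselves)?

{1, 3, 5}

Begin with {3, 5}.
ε-move 3 → 1; add 1.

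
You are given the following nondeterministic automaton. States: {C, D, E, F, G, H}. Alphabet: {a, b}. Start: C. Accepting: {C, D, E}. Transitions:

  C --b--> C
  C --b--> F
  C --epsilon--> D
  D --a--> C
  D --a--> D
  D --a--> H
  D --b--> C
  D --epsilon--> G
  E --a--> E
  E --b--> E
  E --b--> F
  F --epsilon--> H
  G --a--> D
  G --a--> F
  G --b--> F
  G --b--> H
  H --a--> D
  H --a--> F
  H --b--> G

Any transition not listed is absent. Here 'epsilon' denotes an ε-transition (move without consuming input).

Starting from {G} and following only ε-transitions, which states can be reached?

{G}

Begin with {G}.
No ε-moves leave this set, so the closure equals the set itself.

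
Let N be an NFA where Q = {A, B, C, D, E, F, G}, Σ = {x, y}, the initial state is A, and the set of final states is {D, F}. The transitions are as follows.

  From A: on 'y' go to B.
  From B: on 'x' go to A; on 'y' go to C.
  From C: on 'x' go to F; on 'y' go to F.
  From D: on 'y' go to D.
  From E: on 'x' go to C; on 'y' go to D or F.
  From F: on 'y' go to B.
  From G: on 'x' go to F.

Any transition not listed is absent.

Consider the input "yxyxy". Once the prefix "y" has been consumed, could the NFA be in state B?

Start in {A}.
Read 'y': A→{B}; now {B}.
State B is in {B}.

Yes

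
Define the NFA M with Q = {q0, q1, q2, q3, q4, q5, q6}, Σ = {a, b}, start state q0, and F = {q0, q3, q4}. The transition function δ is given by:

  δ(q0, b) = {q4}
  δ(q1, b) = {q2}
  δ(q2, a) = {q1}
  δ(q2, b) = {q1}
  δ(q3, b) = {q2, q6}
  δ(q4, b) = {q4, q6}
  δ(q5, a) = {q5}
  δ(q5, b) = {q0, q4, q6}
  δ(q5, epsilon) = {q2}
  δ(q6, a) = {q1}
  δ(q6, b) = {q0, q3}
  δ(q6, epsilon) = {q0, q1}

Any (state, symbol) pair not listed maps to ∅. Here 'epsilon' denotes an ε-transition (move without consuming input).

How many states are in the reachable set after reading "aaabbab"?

0

Start in {q0}.
Read 'a': {q0} → ∅.
The set is empty and remains empty for the remaining 6 symbols.
That set has 0 states.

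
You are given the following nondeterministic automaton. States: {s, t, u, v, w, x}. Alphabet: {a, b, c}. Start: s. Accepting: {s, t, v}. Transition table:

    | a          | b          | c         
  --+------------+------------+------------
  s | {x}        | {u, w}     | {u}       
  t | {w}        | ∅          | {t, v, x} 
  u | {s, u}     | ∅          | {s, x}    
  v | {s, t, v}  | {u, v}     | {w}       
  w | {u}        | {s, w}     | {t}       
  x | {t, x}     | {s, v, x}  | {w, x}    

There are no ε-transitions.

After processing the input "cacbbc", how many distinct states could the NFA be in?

5

Start in {s}.
Read 'c': s→{u}; now {u}.
Read 'a': u→{s, u}; now {s, u}.
Read 'c': s→{u}, u→{s, x}; now {s, u, x}.
Read 'b': s→{u, w}, u→∅, x→{s, v, x}; now {s, u, v, w, x}.
Read 'b': s→{u, w}, u→∅, v→{u, v}, w→{s, w}, x→{s, v, x}; now {s, u, v, w, x}.
Read 'c': s→{u}, u→{s, x}, v→{w}, w→{t}, x→{w, x}; now {s, t, u, w, x}.
That set has 5 states.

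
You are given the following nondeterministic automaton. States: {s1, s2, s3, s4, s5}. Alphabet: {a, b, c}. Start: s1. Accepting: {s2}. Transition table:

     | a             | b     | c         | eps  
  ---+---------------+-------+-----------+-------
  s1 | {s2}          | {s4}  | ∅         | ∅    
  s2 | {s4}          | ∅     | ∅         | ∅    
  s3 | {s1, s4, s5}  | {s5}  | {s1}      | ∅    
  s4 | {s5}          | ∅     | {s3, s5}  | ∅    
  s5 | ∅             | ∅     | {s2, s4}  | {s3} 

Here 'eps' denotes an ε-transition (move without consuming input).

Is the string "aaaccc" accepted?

Yes

Start in {s1}.
Read 'a': s1→{s2}; now {s2}.
Read 'a': s2→{s4}; now {s4}.
Read 'a': s4→{s5}; union {s5}; ε-closure = {s3, s5}.
Read 'c': s3→{s1}, s5→{s2, s4}; now {s1, s2, s4}.
Read 'c': s1→∅, s2→∅, s4→{s3, s5}; now {s3, s5}.
Read 'c': s3→{s1}, s5→{s2, s4}; now {s1, s2, s4}.
The final set {s1, s2, s4} contains the accepting state s2.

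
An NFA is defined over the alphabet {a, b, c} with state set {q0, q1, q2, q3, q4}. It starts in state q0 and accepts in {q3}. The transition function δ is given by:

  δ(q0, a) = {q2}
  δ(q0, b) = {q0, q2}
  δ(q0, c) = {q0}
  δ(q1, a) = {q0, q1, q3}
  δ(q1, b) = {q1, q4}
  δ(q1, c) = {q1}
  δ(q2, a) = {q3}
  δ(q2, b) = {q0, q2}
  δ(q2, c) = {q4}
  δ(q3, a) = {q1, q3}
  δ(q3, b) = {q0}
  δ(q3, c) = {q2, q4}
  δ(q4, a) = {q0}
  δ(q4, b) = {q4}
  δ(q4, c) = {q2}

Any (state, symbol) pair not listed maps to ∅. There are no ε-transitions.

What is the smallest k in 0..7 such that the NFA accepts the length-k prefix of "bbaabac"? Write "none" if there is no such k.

Start in {q0}.
Read 'b': q0→{q0, q2}; now {q0, q2}.
Read 'b': q0→{q0, q2}, q2→{q0, q2}; now {q0, q2}.
Read 'a': q0→{q2}, q2→{q3}; now {q2, q3}.
None of the earlier sets intersect F, but {q2, q3} does.

3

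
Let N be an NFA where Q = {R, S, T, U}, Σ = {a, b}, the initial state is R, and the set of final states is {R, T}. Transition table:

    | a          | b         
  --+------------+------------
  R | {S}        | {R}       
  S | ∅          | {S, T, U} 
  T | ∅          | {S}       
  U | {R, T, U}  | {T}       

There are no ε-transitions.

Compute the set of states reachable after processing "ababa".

{S}

Start in {R}.
Read 'a': R→{S}; now {S}.
Read 'b': S→{S, T, U}; now {S, T, U}.
Read 'a': S→∅, T→∅, U→{R, T, U}; now {R, T, U}.
Read 'b': R→{R}, T→{S}, U→{T}; now {R, S, T}.
Read 'a': R→{S}, S→∅, T→∅; now {S}.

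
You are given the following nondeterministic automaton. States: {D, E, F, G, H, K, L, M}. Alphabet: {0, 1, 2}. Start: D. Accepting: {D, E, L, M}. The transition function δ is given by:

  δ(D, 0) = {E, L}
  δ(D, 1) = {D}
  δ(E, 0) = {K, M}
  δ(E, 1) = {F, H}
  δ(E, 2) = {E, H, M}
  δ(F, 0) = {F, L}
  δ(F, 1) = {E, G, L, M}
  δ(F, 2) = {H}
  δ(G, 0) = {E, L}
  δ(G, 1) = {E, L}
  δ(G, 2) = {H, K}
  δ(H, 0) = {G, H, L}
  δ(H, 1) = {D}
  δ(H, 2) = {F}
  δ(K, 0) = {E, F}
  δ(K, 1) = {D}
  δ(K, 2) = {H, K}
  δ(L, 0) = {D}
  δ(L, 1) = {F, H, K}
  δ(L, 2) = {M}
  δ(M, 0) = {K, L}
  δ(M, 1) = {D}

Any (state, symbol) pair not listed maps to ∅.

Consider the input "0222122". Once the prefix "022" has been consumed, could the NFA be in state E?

Yes

Start in {D}.
Read '0': {D} → {E, L}.
Read '2': {E, L} → {E, H, M}.
Read '2': {E, H, M} → {E, F, H, M}.
State E is in {E, F, H, M}.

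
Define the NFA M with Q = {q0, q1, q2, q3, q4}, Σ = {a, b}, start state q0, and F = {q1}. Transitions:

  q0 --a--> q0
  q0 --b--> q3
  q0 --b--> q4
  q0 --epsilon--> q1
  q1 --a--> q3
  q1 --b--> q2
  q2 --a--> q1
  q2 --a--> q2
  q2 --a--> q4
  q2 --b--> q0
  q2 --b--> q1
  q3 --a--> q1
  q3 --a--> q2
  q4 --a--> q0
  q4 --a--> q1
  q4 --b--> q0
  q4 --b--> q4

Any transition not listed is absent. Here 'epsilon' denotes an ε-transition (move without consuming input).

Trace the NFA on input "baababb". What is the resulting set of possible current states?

Start: ε-closure({q0}) = {q0, q1}.
Read 'b': {q0, q1} → {q2, q3, q4}.
Read 'a': {q2, q3, q4} → {q0, q1, q2, q4}.
Read 'a': {q0, q1, q2, q4} → {q0, q1, q2, q3, q4}.
Read 'b': {q0, q1, q2, q3, q4} → {q0, q1, q2, q3, q4}.
Read 'a': {q0, q1, q2, q3, q4} → {q0, q1, q2, q3, q4}.
Read 'b': {q0, q1, q2, q3, q4} → {q0, q1, q2, q3, q4}.
Read 'b': {q0, q1, q2, q3, q4} → {q0, q1, q2, q3, q4}.

{q0, q1, q2, q3, q4}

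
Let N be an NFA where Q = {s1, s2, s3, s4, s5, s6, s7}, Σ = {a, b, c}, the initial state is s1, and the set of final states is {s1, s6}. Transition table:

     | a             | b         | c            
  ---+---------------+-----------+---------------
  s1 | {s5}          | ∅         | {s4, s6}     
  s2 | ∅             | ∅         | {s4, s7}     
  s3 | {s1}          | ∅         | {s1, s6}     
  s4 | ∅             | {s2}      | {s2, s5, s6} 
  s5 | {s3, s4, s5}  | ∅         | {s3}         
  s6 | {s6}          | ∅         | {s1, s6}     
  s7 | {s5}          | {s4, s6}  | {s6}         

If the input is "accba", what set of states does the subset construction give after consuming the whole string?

Start in {s1}.
Read 'a': {s1} → {s5}.
Read 'c': {s5} → {s3}.
Read 'c': {s3} → {s1, s6}.
Read 'b': {s1, s6} → ∅.
The set is empty and remains empty for the remaining 1 symbol.

∅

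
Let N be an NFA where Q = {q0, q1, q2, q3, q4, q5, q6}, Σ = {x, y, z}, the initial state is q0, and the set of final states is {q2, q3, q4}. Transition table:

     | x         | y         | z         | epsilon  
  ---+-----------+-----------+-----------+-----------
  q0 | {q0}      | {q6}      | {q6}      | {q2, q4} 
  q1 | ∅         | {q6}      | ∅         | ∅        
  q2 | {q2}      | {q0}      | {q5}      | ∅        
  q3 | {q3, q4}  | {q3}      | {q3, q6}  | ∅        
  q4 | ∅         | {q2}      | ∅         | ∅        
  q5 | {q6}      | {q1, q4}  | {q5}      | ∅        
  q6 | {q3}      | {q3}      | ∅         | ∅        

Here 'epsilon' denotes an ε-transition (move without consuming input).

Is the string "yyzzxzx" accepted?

Start: ε-closure({q0}) = {q0, q2, q4}.
Read 'y': {q0, q2, q4} → {q0, q2, q4, q6}.
Read 'y': {q0, q2, q4, q6} → {q0, q2, q3, q4, q6}.
Read 'z': {q0, q2, q3, q4, q6} → {q3, q5, q6}.
Read 'z': {q3, q5, q6} → {q3, q5, q6}.
Read 'x': {q3, q5, q6} → {q3, q4, q6}.
Read 'z': {q3, q4, q6} → {q3, q6}.
Read 'x': {q3, q6} → {q3, q4}.
The final set {q3, q4} contains the accepting states q3, q4.

Yes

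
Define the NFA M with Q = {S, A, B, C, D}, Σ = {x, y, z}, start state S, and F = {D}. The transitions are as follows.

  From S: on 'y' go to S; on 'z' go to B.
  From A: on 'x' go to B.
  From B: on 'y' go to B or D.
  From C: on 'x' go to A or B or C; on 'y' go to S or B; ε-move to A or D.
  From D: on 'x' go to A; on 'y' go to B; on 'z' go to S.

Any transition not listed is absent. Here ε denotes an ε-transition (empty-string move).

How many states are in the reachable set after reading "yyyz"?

1

Start in {S}.
Read 'y': {S} → {S}.
Read 'y': {S} → {S}.
Read 'y': {S} → {S}.
Read 'z': {S} → {B}.
That set has 1 state.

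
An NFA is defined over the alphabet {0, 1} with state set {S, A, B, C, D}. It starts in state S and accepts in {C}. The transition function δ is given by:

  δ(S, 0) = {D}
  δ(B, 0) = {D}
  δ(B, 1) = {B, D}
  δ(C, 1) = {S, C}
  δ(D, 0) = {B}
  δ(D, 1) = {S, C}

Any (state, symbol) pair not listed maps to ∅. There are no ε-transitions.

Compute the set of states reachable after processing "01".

{S, C}

Start in {S}.
Read '0': S→{D}; now {D}.
Read '1': D→{S, C}; now {S, C}.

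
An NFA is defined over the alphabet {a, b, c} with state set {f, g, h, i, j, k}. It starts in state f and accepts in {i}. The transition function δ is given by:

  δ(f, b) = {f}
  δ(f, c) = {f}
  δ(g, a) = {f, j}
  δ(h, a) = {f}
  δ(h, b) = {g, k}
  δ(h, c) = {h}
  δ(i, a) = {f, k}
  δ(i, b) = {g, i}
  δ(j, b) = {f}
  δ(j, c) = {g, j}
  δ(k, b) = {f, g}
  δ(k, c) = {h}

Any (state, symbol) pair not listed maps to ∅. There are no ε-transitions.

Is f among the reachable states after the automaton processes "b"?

Start in {f}.
Read 'b': f→{f}; now {f}.
State f is in {f}.

Yes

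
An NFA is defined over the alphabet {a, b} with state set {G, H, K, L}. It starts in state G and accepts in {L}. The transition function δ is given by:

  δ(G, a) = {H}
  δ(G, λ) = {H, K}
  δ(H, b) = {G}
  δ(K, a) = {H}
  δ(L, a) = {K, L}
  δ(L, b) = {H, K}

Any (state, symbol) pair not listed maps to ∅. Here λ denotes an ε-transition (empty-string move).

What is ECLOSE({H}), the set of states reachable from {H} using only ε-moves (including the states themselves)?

{H}

Begin with {H}.
No ε-moves leave this set, so the closure equals the set itself.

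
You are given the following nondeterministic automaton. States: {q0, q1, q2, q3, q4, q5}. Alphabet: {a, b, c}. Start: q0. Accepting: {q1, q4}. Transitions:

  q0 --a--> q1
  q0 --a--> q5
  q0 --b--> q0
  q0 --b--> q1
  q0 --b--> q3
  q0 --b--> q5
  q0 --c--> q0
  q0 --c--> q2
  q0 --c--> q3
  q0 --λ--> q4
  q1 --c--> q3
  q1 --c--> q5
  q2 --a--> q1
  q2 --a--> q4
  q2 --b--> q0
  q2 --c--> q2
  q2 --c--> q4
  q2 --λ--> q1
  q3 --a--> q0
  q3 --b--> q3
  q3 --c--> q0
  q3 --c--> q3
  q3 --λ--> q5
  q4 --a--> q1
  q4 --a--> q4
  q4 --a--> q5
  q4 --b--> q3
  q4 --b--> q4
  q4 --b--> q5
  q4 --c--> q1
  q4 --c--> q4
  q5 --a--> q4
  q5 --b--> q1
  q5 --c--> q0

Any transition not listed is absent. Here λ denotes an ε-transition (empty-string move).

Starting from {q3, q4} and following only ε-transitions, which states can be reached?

Begin with {q3, q4}.
ε-move q3 → q5; add q5.

{q3, q4, q5}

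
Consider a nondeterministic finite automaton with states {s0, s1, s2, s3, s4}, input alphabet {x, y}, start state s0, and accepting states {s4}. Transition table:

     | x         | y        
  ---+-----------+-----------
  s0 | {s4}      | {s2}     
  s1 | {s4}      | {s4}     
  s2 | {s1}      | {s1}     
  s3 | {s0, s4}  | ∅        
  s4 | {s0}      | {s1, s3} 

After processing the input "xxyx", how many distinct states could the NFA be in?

1

Start in {s0}.
Read 'x': s0→{s4}; now {s4}.
Read 'x': s4→{s0}; now {s0}.
Read 'y': s0→{s2}; now {s2}.
Read 'x': s2→{s1}; now {s1}.
That set has 1 state.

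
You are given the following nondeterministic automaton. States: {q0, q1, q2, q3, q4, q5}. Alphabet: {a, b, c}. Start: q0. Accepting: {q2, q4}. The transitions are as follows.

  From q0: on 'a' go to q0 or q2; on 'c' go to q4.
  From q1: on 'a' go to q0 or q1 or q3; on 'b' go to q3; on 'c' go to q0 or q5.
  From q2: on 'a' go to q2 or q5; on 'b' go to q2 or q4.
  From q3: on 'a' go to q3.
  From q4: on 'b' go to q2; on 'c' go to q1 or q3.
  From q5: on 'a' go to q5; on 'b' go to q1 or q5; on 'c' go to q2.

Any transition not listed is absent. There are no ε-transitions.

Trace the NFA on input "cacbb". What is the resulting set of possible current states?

Start in {q0}.
Read 'c': q0→{q4}; now {q4}.
Read 'a': q4→∅; now ∅.
The set is empty and remains empty for the remaining 3 symbols.

∅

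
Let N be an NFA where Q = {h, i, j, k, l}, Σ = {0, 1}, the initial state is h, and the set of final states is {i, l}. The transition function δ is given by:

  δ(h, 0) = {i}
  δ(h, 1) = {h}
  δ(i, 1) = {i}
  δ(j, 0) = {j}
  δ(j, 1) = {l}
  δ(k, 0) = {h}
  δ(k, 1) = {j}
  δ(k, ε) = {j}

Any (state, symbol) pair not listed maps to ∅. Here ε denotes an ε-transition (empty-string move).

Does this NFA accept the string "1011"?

Yes

Start in {h}.
Read '1': h→{h}; now {h}.
Read '0': h→{i}; now {i}.
Read '1': i→{i}; now {i}.
Read '1': i→{i}; now {i}.
The final set {i} contains the accepting state i.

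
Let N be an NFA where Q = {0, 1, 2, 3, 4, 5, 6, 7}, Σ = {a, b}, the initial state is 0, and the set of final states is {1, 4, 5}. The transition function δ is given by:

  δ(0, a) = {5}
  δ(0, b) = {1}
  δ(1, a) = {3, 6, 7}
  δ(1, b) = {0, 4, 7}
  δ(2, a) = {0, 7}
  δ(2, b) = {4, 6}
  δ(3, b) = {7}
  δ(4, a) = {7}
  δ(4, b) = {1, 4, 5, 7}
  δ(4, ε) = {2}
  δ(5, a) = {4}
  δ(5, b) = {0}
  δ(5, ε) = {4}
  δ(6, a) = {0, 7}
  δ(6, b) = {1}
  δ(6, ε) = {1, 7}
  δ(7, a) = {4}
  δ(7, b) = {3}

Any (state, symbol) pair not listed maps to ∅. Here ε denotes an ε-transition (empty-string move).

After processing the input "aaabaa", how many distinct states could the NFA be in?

Start in {0}.
Read 'a': 0→{5}; union {5}; ε-closure = {2, 4, 5}.
Read 'a': 2→{0, 7}, 4→{7}, 5→{4}; union {0, 4, 7}; ε-closure = {0, 2, 4, 7}.
Read 'a': 0→{5}, 2→{0, 7}, 4→{7}, 7→{4}; union {0, 4, 5, 7}; ε-closure = {0, 2, 4, 5, 7}.
Read 'b': 0→{1}, 2→{4, 6}, 4→{1, 4, 5, 7}, 5→{0}, 7→{3}; union {0, 1, 3, 4, 5, 6, 7}; ε-closure = {0, 1, 2, 3, 4, 5, 6, 7}.
Read 'a': 0→{5}, 1→{3, 6, 7}, 2→{0, 7}, 3→∅, 4→{7}, 5→{4}, 6→{0, 7}, 7→{4}; union {0, 3, 4, 5, 6, 7}; ε-closure = {0, 1, 2, 3, 4, 5, 6, 7}.
Read 'a': 0→{5}, 1→{3, 6, 7}, 2→{0, 7}, 3→∅, 4→{7}, 5→{4}, 6→{0, 7}, 7→{4}; union {0, 3, 4, 5, 6, 7}; ε-closure = {0, 1, 2, 3, 4, 5, 6, 7}.
That set has 8 states.

8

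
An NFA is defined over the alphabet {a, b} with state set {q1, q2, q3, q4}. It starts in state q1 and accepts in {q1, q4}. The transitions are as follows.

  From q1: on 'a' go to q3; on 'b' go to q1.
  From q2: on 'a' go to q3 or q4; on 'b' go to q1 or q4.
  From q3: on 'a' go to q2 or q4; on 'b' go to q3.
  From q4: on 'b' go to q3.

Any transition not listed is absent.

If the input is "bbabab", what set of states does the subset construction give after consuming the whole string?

{q1, q3, q4}

Start in {q1}.
Read 'b': {q1} → {q1}.
Read 'b': {q1} → {q1}.
Read 'a': {q1} → {q3}.
Read 'b': {q3} → {q3}.
Read 'a': {q3} → {q2, q4}.
Read 'b': {q2, q4} → {q1, q3, q4}.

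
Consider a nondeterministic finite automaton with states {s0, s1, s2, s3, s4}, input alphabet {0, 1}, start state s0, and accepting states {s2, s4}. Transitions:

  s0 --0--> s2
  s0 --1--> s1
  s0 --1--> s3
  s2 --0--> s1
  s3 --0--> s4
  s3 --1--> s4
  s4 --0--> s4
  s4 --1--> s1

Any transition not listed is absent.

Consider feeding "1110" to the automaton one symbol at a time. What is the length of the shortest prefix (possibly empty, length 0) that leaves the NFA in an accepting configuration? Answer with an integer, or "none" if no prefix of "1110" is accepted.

2

Start in {s0}.
Read '1': {s0} → {s1, s3}.
Read '1': {s1, s3} → {s4}.
None of the earlier sets intersect F, but {s4} does.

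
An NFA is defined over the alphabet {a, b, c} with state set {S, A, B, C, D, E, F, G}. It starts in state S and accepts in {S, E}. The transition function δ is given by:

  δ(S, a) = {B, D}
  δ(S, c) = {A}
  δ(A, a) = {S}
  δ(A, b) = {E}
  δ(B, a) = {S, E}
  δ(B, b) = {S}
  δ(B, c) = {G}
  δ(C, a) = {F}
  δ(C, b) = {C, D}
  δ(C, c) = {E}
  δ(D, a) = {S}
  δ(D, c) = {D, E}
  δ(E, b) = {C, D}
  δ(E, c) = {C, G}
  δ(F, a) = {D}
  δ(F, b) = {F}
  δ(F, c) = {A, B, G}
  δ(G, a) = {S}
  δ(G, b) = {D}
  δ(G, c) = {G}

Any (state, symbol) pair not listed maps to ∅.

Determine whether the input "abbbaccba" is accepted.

No

Start in {S}.
Read 'a': S→{B, D}; now {B, D}.
Read 'b': B→{S}, D→∅; now {S}.
Read 'b': S→∅; now ∅.
The set is empty and remains empty for the remaining 6 symbols.
The final set ∅ contains no accepting state.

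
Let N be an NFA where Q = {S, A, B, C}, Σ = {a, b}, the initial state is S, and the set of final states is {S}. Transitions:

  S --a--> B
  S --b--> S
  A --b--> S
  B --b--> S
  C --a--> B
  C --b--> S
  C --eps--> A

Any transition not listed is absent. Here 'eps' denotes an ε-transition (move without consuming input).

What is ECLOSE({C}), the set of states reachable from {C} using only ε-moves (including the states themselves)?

{A, C}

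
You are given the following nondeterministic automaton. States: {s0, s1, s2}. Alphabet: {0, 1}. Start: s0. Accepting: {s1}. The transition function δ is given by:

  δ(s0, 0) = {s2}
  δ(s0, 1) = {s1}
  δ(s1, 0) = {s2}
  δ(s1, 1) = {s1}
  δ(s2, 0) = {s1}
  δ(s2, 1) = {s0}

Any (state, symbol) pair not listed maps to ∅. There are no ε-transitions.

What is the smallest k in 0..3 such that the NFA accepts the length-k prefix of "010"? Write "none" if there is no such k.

Start in {s0}.
Read '0': s0→{s2}; now {s2}.
Read '1': s2→{s0}; now {s0}.
Read '0': s0→{s2}; now {s2}.
No reachable set along the way intersects F.

none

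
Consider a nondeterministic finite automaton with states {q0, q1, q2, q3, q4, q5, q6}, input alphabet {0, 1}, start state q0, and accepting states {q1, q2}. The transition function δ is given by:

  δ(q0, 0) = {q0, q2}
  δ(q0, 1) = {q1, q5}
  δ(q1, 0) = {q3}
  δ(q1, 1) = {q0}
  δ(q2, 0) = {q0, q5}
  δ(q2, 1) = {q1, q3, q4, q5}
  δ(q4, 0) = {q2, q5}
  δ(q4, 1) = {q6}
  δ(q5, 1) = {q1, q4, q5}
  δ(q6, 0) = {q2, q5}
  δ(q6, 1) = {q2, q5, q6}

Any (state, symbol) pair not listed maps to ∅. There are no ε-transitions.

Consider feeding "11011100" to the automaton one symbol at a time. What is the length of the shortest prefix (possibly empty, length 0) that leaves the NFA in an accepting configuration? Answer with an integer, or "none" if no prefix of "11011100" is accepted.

1

Start in {q0}.
Read '1': q0→{q1, q5}; now {q1, q5}.
None of the earlier sets intersect F, but {q1, q5} does.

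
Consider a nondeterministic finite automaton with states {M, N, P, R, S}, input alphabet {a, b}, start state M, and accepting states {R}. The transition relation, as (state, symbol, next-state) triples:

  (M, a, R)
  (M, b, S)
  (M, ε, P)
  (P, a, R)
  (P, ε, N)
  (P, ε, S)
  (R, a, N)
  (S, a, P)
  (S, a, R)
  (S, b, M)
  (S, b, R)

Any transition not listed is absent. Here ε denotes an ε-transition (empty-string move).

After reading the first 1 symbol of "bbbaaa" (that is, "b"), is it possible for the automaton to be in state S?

Start: ε-closure({M}) = {M, N, P, S}.
Read 'b': M→{S}, N→∅, P→∅, S→{M, R}; union {M, R, S}; ε-closure = {M, N, P, R, S}.
State S is in {M, N, P, R, S}.

Yes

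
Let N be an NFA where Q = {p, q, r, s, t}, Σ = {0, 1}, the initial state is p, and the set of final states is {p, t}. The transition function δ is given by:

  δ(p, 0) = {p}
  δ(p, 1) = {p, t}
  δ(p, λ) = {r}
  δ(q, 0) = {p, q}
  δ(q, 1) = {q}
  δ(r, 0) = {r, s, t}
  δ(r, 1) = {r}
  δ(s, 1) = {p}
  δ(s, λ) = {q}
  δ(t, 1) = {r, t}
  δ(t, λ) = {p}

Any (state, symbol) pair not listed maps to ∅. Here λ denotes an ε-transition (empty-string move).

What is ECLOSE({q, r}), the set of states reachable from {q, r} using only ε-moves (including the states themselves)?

{q, r}

Begin with {q, r}.
No ε-moves leave this set, so the closure equals the set itself.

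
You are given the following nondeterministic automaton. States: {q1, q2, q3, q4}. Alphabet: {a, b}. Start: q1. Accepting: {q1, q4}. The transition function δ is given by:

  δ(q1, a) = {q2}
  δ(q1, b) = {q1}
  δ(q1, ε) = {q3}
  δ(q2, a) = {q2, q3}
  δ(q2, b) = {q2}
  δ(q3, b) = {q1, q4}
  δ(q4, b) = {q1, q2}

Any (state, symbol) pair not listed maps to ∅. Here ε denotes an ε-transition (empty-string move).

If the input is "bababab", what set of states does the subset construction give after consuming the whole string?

Start: ε-closure({q1}) = {q1, q3}.
Read 'b': {q1, q3} → {q1, q3, q4}.
Read 'a': {q1, q3, q4} → {q2}.
Read 'b': {q2} → {q2}.
Read 'a': {q2} → {q2, q3}.
Read 'b': {q2, q3} → {q1, q2, q3, q4}.
Read 'a': {q1, q2, q3, q4} → {q2, q3}.
Read 'b': {q2, q3} → {q1, q2, q3, q4}.

{q1, q2, q3, q4}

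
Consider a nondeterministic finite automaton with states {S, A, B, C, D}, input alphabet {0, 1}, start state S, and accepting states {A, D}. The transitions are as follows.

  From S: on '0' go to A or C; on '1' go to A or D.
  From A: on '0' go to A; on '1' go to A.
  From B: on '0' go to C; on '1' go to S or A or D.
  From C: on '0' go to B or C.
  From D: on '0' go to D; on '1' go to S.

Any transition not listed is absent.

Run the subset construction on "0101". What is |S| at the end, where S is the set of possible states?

Start in {S}.
Read '0': S→{A, C}; now {A, C}.
Read '1': A→{A}, C→∅; now {A}.
Read '0': A→{A}; now {A}.
Read '1': A→{A}; now {A}.
That set has 1 state.

1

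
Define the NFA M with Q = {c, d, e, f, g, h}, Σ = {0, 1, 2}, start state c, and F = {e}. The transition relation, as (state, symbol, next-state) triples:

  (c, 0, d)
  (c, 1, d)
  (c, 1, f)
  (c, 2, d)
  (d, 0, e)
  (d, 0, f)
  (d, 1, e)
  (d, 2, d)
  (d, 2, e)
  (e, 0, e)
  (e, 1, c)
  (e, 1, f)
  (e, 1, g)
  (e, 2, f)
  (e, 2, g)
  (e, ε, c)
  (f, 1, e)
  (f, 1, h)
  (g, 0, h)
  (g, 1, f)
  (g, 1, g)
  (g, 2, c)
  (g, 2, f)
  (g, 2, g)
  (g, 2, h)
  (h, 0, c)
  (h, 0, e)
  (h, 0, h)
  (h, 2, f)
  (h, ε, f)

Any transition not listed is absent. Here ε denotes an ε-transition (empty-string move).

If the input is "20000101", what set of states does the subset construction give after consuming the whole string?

Start in {c}.
Read '2': c→{d}; now {d}.
Read '0': d→{e, f}; union {e, f}; ε-closure = {c, e, f}.
Read '0': c→{d}, e→{e}, f→∅; union {d, e}; ε-closure = {c, d, e}.
Read '0': c→{d}, d→{e, f}, e→{e}; union {d, e, f}; ε-closure = {c, d, e, f}.
Read '0': c→{d}, d→{e, f}, e→{e}, f→∅; union {d, e, f}; ε-closure = {c, d, e, f}.
Read '1': c→{d, f}, d→{e}, e→{c, f, g}, f→{e, h}; now {c, d, e, f, g, h}.
Read '0': c→{d}, d→{e, f}, e→{e}, f→∅, g→{h}, h→{c, e, h}; now {c, d, e, f, h}.
Read '1': c→{d, f}, d→{e}, e→{c, f, g}, f→{e, h}, h→∅; now {c, d, e, f, g, h}.

{c, d, e, f, g, h}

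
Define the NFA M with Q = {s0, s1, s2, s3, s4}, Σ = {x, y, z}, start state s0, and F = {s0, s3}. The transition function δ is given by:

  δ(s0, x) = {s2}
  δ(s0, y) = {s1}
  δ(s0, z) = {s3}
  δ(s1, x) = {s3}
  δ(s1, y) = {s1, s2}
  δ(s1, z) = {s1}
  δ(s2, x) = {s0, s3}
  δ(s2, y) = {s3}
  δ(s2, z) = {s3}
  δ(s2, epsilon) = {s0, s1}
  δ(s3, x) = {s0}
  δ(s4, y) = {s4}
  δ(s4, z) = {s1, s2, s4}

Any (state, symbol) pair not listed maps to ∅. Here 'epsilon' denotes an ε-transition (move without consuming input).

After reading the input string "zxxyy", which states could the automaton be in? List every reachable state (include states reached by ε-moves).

Start in {s0}.
Read 'z': s0→{s3}; now {s3}.
Read 'x': s3→{s0}; now {s0}.
Read 'x': s0→{s2}; union {s2}; ε-closure = {s0, s1, s2}.
Read 'y': s0→{s1}, s1→{s1, s2}, s2→{s3}; union {s1, s2, s3}; ε-closure = {s0, s1, s2, s3}.
Read 'y': s0→{s1}, s1→{s1, s2}, s2→{s3}, s3→∅; union {s1, s2, s3}; ε-closure = {s0, s1, s2, s3}.

{s0, s1, s2, s3}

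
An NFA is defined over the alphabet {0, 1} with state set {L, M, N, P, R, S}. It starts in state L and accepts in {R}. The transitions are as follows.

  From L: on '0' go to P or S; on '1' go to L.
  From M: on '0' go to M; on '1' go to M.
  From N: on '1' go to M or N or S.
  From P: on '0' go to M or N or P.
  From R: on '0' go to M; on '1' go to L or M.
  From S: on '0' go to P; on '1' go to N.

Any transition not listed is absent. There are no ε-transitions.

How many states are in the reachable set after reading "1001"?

3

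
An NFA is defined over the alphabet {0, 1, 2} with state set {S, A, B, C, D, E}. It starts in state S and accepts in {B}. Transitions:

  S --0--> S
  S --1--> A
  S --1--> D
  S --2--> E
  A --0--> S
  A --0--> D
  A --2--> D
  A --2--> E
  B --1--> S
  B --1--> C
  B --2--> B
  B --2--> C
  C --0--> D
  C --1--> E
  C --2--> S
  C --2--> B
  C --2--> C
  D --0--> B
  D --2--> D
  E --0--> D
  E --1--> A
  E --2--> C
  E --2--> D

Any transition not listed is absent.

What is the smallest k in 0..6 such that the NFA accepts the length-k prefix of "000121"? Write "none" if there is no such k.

none

Start in {S}.
Read '0': {S} → {S}.
Read '0': {S} → {S}.
Read '0': {S} → {S}.
Read '1': {S} → {A, D}.
Read '2': {A, D} → {D, E}.
Read '1': {D, E} → {A}.
No reachable set along the way intersects F.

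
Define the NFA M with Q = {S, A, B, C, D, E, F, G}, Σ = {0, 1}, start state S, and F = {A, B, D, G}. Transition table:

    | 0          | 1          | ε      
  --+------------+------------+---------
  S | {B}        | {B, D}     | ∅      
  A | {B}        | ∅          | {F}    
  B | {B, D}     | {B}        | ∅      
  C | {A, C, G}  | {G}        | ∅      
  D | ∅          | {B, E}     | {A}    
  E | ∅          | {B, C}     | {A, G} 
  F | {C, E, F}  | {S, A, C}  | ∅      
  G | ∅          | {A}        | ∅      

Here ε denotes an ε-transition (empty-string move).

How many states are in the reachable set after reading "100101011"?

Start in {S}.
Read '1': S→{B, D}; union {B, D}; ε-closure = {A, B, D, F}.
Read '0': A→{B}, B→{B, D}, D→∅, F→{C, E, F}; union {B, C, D, E, F}; ε-closure = {A, B, C, D, E, F, G}.
Read '0': A→{B}, B→{B, D}, C→{A, C, G}, D→∅, E→∅, F→{C, E, F}, G→∅; now {A, B, C, D, E, F, G}.
Read '1': A→∅, B→{B}, C→{G}, D→{B, E}, E→{B, C}, F→{S, A, C}, G→{A}; union {S, A, B, C, E, G}; ε-closure = {S, A, B, C, E, F, G}.
Read '0': S→{B}, A→{B}, B→{B, D}, C→{A, C, G}, E→∅, F→{C, E, F}, G→∅; now {A, B, C, D, E, F, G}.
Read '1': A→∅, B→{B}, C→{G}, D→{B, E}, E→{B, C}, F→{S, A, C}, G→{A}; union {S, A, B, C, E, G}; ε-closure = {S, A, B, C, E, F, G}.
Read '0': S→{B}, A→{B}, B→{B, D}, C→{A, C, G}, E→∅, F→{C, E, F}, G→∅; now {A, B, C, D, E, F, G}.
Read '1': A→∅, B→{B}, C→{G}, D→{B, E}, E→{B, C}, F→{S, A, C}, G→{A}; union {S, A, B, C, E, G}; ε-closure = {S, A, B, C, E, F, G}.
Read '1': S→{B, D}, A→∅, B→{B}, C→{G}, E→{B, C}, F→{S, A, C}, G→{A}; union {S, A, B, C, D, G}; ε-closure = {S, A, B, C, D, F, G}.
That set has 7 states.

7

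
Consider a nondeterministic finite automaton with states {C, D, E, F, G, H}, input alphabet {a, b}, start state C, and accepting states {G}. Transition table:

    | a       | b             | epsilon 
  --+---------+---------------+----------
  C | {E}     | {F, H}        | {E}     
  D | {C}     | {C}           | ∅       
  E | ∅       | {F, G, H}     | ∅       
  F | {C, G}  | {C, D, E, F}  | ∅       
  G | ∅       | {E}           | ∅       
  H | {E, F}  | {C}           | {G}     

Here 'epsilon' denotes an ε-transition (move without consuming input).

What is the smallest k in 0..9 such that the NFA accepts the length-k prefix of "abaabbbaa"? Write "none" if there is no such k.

Start: ε-closure({C}) = {C, E}.
Read 'a': C→{E}, E→∅; now {E}.
Read 'b': E→{F, G, H}; now {F, G, H}.
None of the earlier sets intersect F, but {F, G, H} does.

2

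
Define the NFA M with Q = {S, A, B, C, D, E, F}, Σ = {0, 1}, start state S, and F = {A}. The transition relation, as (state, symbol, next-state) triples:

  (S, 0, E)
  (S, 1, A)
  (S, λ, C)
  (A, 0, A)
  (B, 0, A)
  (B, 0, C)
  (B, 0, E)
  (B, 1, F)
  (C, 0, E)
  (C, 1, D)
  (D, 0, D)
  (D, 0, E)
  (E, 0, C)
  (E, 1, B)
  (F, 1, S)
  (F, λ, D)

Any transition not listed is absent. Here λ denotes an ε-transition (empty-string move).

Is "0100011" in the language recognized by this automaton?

No

Start: ε-closure({S}) = {S, C}.
Read '0': S→{E}, C→{E}; now {E}.
Read '1': E→{B}; now {B}.
Read '0': B→{A, C, E}; now {A, C, E}.
Read '0': A→{A}, C→{E}, E→{C}; now {A, C, E}.
Read '0': A→{A}, C→{E}, E→{C}; now {A, C, E}.
Read '1': A→∅, C→{D}, E→{B}; now {B, D}.
Read '1': B→{F}, D→∅; union {F}; ε-closure = {D, F}.
The final set {D, F} contains no accepting state.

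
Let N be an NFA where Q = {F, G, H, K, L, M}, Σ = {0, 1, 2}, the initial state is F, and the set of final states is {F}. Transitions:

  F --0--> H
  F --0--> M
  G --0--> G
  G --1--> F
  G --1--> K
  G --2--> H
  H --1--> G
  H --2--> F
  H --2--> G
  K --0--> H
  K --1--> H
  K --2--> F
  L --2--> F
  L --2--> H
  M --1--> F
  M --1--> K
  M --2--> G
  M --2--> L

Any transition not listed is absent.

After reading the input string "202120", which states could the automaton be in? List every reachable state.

∅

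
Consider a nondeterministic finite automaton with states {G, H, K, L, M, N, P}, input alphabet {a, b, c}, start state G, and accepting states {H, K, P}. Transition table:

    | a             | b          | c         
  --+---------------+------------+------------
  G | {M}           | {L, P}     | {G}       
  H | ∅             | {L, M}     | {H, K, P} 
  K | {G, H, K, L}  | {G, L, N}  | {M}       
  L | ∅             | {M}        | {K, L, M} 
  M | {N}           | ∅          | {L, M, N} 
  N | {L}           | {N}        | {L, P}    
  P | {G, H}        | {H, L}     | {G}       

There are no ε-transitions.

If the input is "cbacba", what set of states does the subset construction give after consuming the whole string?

{G, H, L, M, N}

Start in {G}.
Read 'c': G→{G}; now {G}.
Read 'b': G→{L, P}; now {L, P}.
Read 'a': L→∅, P→{G, H}; now {G, H}.
Read 'c': G→{G}, H→{H, K, P}; now {G, H, K, P}.
Read 'b': G→{L, P}, H→{L, M}, K→{G, L, N}, P→{H, L}; now {G, H, L, M, N, P}.
Read 'a': G→{M}, H→∅, L→∅, M→{N}, N→{L}, P→{G, H}; now {G, H, L, M, N}.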